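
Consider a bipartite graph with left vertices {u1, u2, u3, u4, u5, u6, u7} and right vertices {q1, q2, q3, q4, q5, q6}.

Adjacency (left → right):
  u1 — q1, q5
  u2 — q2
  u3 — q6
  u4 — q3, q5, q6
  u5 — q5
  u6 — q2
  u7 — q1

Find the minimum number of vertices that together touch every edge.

The 5 edges u1–q1, u2–q2, u3–q6, u4–q3, u5–q5 form a matching, so any vertex cover needs at least 5 vertices (one per matched edge).
Conversely {u3, u4, q1, q2, q5} meets every edge and has exactly 5 vertices, so 5 is optimal.

5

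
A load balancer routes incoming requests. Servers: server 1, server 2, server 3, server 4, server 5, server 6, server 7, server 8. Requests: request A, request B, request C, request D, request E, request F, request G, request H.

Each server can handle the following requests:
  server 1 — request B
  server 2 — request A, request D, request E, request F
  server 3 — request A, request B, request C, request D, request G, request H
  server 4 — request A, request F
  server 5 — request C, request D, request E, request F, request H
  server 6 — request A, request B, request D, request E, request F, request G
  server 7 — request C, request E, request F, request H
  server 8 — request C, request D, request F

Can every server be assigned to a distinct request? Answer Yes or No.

Yes

One maximum matching: server 1-request B, server 2-request D, server 3-request H, server 4-request A, server 5-request C, server 6-request G, server 7-request E, server 8-request F.
All 8 servers are covered.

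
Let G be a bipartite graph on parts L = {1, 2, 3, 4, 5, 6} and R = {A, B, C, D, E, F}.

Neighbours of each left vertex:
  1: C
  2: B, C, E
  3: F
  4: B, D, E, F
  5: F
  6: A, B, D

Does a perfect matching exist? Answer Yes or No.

No

The set {3, 5} has only 1 neighbour ({F}), so by Hall's theorem at most 5 of the 6 left vertices can be matched.
Hence no matching covers every left vertex.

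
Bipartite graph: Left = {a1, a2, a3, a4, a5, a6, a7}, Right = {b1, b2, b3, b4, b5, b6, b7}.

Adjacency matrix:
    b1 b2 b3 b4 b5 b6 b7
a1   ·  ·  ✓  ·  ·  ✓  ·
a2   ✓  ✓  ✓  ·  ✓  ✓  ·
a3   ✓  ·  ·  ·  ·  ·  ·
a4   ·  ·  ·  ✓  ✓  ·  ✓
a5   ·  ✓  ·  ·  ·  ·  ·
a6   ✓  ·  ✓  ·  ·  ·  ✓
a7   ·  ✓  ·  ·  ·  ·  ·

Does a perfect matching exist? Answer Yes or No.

No

The set {a5, a7} has only 1 neighbour ({b2}), so by Hall's theorem at most 6 of the 7 left vertices can be matched.
Hence no matching covers every left vertex.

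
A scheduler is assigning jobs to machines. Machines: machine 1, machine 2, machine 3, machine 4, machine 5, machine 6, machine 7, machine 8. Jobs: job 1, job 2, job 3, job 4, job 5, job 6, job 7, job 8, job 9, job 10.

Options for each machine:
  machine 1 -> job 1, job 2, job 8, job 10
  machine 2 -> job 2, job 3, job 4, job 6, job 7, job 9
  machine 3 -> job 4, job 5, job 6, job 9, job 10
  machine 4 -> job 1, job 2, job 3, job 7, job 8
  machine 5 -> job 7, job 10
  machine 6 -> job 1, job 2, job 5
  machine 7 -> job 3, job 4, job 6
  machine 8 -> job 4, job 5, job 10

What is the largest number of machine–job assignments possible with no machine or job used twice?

8

One maximum matching: machine 1–job 1, machine 2–job 9, machine 3–job 5, machine 4–job 7, machine 5–job 10, machine 6–job 2, machine 7–job 3, machine 8–job 4.
This saturates every machine, so 8 is the maximum.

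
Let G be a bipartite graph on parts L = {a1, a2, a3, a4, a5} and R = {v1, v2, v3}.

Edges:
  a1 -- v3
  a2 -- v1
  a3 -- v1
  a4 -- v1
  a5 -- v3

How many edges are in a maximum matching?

For example, pair a1–v3, a2–v1.
The set {a1, a2, a3, a4, a5} has only 2 neighbours ({v1, v3}), so by Hall's theorem at most 2 of the 5 left vertices can be matched.

2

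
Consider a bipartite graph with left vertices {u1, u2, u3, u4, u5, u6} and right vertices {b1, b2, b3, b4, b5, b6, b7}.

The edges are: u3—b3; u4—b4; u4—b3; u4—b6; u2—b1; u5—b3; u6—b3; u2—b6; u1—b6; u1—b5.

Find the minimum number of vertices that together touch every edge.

4

The 4 edges u1–b5, u2–b1, u3–b3, u4–b6 form a matching, so any vertex cover needs at least 4 vertices (one per matched edge).
Conversely {u1, u2, u4, b3} meets every edge and has exactly 4 vertices, so 4 is optimal.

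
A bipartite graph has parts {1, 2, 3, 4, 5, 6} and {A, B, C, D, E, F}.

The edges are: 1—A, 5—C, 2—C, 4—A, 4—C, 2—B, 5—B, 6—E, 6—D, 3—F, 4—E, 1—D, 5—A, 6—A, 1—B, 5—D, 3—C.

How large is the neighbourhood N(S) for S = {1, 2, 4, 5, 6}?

5

The union of neighbours of {1, 2, 4, 5, 6} is {A, B, C, D, E}, which has 5 elements.
Since |N(S)| = 5 ≥ |S| = 5, Hall's condition holds for this subset.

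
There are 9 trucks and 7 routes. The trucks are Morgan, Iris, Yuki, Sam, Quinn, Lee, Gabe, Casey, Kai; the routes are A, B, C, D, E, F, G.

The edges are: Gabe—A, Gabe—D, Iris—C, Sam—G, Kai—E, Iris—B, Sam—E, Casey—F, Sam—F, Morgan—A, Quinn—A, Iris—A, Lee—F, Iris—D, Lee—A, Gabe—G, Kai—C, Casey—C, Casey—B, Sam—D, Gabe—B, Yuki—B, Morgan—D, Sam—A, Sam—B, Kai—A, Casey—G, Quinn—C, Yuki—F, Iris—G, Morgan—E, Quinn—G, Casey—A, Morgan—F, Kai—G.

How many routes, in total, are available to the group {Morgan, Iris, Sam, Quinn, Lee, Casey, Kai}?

7

The union of neighbours of {Morgan, Iris, Sam, Quinn, Lee, Casey, Kai} is {A, B, C, D, E, F, G}, which has 7 elements.
Since |N(S)| = 7 ≥ |S| = 7, Hall's condition holds for this subset.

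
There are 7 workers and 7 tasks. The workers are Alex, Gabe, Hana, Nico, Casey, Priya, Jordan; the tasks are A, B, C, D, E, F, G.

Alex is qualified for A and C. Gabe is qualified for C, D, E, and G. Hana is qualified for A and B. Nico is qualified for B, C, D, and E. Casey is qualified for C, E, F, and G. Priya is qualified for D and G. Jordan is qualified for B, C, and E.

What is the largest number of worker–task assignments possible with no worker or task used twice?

One maximum matching: Alex-C, Gabe-E, Hana-A, Nico-D, Casey-F, Priya-G, Jordan-B.
This saturates every worker, so 7 is the maximum.

7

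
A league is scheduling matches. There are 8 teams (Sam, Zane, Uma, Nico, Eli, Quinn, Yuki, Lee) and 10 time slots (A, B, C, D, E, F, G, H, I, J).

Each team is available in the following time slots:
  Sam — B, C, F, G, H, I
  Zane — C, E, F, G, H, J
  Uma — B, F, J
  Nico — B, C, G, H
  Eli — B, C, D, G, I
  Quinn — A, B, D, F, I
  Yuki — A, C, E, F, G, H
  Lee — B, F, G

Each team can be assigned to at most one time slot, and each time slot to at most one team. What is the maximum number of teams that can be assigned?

8

For example, pair Sam-H, Zane-E, Uma-J, Nico-C, Eli-G, Quinn-F, Yuki-A, Lee-B.
This saturates every team, so 8 is the maximum.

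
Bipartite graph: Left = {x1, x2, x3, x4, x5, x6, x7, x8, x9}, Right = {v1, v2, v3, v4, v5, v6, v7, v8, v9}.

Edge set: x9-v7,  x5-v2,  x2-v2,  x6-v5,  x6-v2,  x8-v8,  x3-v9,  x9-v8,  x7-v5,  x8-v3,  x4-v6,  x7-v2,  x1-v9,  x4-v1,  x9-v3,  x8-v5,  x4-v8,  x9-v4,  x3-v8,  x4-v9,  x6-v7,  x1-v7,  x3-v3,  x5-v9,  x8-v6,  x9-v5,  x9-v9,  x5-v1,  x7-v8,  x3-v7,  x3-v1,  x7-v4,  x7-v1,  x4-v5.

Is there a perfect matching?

A valid assignment of size 9: x1→v7, x2→v2, x3→v1, x4→v6, x5→v9, x6→v5, x7→v4, x8→v8, x9→v3.
Every left vertex is matched, so this is a perfect matching.

Yes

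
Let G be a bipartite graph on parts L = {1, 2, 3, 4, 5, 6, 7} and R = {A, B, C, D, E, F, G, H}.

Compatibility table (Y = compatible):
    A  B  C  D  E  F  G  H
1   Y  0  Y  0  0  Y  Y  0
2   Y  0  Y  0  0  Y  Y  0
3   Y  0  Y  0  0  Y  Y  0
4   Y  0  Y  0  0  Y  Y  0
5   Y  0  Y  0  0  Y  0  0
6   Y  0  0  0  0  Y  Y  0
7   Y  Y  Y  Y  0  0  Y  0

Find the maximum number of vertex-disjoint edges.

5

One maximum matching: 1→A, 2→G, 3→C, 4→F, 7→B.
The set {1, 2, 3, 4, 5, 6} has only 4 neighbours ({A, C, F, G}), so by Hall's theorem at most 5 of the 7 left vertices can be matched.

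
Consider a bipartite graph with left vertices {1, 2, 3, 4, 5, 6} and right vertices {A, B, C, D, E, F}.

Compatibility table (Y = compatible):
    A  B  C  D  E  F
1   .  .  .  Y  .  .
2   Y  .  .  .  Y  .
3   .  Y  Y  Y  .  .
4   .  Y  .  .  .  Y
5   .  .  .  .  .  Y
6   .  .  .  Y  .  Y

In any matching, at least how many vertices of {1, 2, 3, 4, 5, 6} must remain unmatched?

1

A valid assignment of size 5: 1→D, 2→E, 3→C, 4→B, 5→F.
The set {1, 5, 6} has only 2 neighbours ({D, F}), so by Hall's theorem at most 5 of the 6 left vertices can be matched.
That matches 5 of the 6, leaving 1 unmatched; no matching can do better.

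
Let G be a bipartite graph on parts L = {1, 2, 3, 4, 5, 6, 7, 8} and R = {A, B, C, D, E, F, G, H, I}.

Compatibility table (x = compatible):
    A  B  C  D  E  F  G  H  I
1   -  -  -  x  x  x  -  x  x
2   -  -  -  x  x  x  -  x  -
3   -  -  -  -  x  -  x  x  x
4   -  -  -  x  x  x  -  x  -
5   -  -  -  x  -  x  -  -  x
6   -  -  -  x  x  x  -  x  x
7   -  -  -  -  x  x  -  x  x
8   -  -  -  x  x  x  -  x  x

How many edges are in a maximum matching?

6

One maximum matching: 1–H, 2–F, 3–G, 4–D, 5–I, 6–E.
The set {1, 2, 4, 5, 6, 7, 8} has only 5 neighbours ({D, E, F, H, I}), so by Hall's theorem at most 6 of the 8 left vertices can be matched.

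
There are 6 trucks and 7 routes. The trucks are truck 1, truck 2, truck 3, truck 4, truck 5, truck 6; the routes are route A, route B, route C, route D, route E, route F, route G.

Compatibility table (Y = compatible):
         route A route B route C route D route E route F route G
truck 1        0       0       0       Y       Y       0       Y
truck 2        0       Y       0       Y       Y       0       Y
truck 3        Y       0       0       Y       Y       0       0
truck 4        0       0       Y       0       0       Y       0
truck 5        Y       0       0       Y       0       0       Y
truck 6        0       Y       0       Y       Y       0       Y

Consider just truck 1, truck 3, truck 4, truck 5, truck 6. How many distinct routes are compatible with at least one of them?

The union of neighbours of {truck 1, truck 3, truck 4, truck 5, truck 6} is {route A, route B, route C, route D, route E, route F, route G}, which has 7 elements.
Since |N(S)| = 7 ≥ |S| = 5, Hall's condition holds for this subset.

7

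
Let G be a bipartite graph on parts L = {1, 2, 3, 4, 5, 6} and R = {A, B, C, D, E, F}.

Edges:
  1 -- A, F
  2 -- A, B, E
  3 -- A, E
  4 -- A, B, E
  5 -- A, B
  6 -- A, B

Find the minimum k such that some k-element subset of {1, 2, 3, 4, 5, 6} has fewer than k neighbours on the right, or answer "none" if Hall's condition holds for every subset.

4

Take S = {2, 3, 4, 5}. Its neighbourhood is {A, B, E}, so |N(S)| = 3 < |S| = 4.
Every subset of size less than 4 has at least as many neighbours as members, so 4 is the minimum.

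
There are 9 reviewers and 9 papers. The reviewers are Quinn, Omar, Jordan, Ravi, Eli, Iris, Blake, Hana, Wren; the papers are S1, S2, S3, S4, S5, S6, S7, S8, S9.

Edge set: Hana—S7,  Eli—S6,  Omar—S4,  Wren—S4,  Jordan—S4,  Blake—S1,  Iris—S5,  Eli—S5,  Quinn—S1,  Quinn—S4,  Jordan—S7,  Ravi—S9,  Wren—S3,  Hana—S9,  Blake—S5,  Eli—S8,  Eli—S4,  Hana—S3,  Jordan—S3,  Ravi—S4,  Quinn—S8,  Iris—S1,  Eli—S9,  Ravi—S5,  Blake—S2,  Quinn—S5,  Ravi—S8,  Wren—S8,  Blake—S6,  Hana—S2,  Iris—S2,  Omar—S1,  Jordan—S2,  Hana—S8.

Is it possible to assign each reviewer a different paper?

One maximum matching: Quinn-S8, Omar-S1, Jordan-S3, Ravi-S9, Eli-S6, Iris-S5, Blake-S2, Hana-S7, Wren-S4.
All 9 reviewers are covered.

Yes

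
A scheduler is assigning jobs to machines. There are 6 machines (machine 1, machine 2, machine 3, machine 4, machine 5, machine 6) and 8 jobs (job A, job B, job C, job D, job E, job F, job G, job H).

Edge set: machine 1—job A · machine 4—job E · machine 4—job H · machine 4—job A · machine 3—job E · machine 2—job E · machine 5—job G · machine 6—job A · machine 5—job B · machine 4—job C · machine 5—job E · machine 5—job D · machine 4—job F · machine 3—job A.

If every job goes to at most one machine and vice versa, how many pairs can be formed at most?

4

A valid assignment of size 4: machine 1-job A, machine 2-job E, machine 4-job F, machine 5-job G.
The set {machine 1, machine 2, machine 3, machine 6} has only 2 neighbours ({job A, job E}), so by Hall's theorem at most 4 of the 6 machines can be matched.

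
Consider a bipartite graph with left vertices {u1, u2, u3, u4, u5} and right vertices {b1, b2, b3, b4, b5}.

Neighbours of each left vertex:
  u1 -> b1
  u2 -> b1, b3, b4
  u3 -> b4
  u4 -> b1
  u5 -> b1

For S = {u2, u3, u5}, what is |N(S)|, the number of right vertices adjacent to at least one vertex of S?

The union of neighbours of {u2, u3, u5} is {b1, b3, b4}, which has 3 elements.
Since |N(S)| = 3 ≥ |S| = 3, Hall's condition holds for this subset.

3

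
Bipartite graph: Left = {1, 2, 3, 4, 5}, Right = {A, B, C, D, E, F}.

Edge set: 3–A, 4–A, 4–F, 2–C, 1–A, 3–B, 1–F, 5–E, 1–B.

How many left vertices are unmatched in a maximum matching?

One maximum matching: 1→B, 2→C, 3→A, 4→F, 5→E.
This saturates every left vertex, so 5 is the maximum.
That matches 5 of the 5, leaving 0 unmatched; no matching can do better.

0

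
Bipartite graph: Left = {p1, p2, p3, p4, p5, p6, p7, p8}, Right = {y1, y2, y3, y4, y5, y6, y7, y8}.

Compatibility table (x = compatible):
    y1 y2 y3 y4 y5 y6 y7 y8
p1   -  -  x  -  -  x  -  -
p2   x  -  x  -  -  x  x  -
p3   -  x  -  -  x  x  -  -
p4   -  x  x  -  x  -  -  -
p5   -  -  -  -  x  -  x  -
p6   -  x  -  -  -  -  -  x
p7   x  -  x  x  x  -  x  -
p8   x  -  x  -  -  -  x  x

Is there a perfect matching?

For example, pair p1→y6, p2→y1, p3→y5, p4→y2, p5→y7, p6→y8, p7→y4, p8→y3.
Every left vertex is matched, so this is a perfect matching.

Yes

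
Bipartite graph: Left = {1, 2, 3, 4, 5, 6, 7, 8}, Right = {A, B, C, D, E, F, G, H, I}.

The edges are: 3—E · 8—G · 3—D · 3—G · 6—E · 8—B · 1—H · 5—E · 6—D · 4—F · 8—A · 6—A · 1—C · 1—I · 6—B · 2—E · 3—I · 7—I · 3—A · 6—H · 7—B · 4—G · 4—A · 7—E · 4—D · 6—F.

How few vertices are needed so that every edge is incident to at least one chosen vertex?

{1, 3, 4, 6, 7, 8, E} is a vertex cover of size 7: every edge has an endpoint in this set.
No smaller cover exists because 1–C, 2–E, 3–G, 4–F, 6–A, 7–I, 8–B is a matching of size 7, and a cover must include an endpoint of each of these disjoint edges (König's theorem).

7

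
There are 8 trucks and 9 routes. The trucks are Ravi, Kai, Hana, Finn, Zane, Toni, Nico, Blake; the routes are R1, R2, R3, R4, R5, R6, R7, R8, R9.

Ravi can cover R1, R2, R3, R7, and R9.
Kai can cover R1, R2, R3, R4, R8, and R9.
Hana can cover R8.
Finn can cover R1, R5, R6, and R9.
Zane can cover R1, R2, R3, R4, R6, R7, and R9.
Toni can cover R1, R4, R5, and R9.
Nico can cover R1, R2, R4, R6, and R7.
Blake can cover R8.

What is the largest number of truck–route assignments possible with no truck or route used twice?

7

For example, pair Ravi–R2, Kai–R3, Hana–R8, Finn–R5, Zane–R9, Toni–R4, Nico–R6.
The set {Hana, Blake} has only 1 neighbour ({R8}), so by Hall's theorem at most 7 of the 8 trucks can be matched.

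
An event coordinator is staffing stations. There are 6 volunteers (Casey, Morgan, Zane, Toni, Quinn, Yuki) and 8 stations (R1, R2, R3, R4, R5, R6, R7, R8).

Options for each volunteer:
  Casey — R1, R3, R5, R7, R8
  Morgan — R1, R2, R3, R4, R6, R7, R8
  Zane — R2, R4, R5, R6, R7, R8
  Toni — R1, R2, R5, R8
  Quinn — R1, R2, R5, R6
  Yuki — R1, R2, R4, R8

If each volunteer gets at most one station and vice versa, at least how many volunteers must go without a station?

0

For example, pair Casey–R1, Morgan–R3, Zane–R2, Toni–R5, Quinn–R6, Yuki–R8.
All 6 volunteers are matched, so no larger matching exists.
That matches 6 of the 6, leaving 0 unmatched; no matching can do better.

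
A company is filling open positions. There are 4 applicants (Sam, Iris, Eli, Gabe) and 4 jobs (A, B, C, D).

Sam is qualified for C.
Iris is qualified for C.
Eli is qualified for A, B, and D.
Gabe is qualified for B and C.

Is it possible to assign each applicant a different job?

The set {Sam, Iris} has only 1 neighbour ({C}), so by Hall's theorem at most 3 of the 4 applicants can be matched.
Hence no matching covers every applicant.

No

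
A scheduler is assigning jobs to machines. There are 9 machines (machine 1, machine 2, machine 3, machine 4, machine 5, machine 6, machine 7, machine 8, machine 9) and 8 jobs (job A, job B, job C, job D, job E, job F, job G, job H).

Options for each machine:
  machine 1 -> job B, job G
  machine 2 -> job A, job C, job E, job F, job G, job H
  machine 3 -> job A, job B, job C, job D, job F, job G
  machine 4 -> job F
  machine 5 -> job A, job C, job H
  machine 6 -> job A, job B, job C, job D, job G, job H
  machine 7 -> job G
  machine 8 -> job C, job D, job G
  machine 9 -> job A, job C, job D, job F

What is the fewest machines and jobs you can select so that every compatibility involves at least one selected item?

The 8 edges machine 1–job B, machine 2–job E, machine 3–job C, machine 4–job F, machine 5–job A, machine 6–job H, machine 7–job G, machine 8–job D form a matching, so any vertex cover needs at least 8 vertices (one per matched edge).
Conversely {machine 2, job A, job B, job C, job D, job F, job G, job H} meets every edge and has exactly 8 vertices, so 8 is optimal.

8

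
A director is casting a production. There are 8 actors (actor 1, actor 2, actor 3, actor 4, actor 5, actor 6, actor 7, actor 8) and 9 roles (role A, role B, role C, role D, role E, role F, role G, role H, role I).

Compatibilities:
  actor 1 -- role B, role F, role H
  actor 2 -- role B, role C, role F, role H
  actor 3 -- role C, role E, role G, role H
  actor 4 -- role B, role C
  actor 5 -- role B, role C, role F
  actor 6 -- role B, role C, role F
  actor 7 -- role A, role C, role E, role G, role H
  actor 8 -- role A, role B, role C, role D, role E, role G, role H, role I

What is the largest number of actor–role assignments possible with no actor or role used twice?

7

For example, pair actor 1→role H, actor 2→role B, actor 3→role E, actor 4→role C, actor 5→role F, actor 7→role A, actor 8→role G.
The set {actor 1, actor 2, actor 4, actor 5, actor 6} has only 4 neighbours ({role B, role C, role F, role H}), so by Hall's theorem at most 7 of the 8 actors can be matched.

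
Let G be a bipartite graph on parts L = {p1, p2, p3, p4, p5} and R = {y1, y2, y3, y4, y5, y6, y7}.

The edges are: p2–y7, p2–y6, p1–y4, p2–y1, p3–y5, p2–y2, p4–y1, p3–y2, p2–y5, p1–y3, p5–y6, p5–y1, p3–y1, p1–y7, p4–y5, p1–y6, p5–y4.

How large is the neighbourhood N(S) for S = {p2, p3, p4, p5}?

The union of neighbours of {p2, p3, p4, p5} is {y1, y2, y4, y5, y6, y7}, which has 6 elements.
Since |N(S)| = 6 ≥ |S| = 4, Hall's condition holds for this subset.

6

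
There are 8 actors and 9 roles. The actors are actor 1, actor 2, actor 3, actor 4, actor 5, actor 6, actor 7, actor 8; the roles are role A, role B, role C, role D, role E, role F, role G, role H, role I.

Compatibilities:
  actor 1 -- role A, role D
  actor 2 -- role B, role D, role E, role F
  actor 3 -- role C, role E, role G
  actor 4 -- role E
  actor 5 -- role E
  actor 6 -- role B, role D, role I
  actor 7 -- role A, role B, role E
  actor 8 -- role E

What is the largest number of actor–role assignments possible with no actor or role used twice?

One maximum matching: actor 1–role A, actor 2–role F, actor 3–role G, actor 4–role E, actor 6–role D, actor 7–role B.
The set {actor 4, actor 5, actor 8} has only 1 neighbour ({role E}), so by Hall's theorem at most 6 of the 8 actors can be matched.

6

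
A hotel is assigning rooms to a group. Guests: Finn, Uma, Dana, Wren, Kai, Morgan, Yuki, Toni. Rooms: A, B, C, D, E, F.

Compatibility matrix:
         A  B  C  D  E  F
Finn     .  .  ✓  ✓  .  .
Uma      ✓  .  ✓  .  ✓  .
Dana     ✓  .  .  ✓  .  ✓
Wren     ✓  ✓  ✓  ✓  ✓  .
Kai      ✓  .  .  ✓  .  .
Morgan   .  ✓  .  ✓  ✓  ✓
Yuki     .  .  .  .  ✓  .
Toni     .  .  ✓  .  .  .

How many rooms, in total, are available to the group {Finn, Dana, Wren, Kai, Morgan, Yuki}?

6

The union of neighbours of {Finn, Dana, Wren, Kai, Morgan, Yuki} is {A, B, C, D, E, F}, which has 6 elements.
Since |N(S)| = 6 ≥ |S| = 6, Hall's condition holds for this subset.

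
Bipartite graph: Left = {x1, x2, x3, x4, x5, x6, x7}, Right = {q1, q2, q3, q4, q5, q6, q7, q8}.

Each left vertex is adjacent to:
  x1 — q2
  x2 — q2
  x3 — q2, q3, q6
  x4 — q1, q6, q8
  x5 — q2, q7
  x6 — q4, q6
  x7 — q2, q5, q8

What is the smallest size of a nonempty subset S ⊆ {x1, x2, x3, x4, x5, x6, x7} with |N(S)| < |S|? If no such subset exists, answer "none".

Take S = {x1, x2}. Its neighbourhood is {q2}, so |N(S)| = 1 < |S| = 2.
No single vertex violates Hall's condition since each has at least one neighbour, so 2 is the minimum.

2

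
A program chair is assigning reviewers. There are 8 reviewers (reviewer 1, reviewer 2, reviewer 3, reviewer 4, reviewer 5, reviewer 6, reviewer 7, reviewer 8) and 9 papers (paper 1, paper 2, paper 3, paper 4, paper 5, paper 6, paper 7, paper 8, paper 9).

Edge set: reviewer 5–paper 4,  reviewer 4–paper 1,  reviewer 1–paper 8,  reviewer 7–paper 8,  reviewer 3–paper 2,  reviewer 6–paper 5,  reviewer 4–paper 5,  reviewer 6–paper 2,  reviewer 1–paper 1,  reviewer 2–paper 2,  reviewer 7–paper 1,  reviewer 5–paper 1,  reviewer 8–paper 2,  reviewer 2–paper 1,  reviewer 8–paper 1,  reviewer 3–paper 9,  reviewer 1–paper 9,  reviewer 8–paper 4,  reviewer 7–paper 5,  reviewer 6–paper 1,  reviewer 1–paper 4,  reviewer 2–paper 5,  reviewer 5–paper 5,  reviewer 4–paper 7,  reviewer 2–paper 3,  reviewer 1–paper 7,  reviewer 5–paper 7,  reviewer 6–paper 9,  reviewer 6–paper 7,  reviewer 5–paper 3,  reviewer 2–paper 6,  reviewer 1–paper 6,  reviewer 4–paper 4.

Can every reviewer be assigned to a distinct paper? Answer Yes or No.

For example, pair reviewer 1→paper 6, reviewer 2→paper 2, reviewer 3→paper 9, reviewer 4→paper 1, reviewer 5→paper 5, reviewer 6→paper 7, reviewer 7→paper 8, reviewer 8→paper 4.
All 8 reviewers are covered.

Yes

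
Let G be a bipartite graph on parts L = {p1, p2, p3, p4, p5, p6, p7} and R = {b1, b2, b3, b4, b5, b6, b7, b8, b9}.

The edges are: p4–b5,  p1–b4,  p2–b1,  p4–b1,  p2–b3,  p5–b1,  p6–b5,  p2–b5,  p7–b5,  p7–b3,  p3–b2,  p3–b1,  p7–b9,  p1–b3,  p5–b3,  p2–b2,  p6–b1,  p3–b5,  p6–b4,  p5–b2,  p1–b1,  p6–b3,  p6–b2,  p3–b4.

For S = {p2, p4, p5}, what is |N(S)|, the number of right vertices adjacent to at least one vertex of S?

4

The union of neighbours of {p2, p4, p5} is {b1, b2, b3, b5}, which has 4 elements.
Since |N(S)| = 4 ≥ |S| = 3, Hall's condition holds for this subset.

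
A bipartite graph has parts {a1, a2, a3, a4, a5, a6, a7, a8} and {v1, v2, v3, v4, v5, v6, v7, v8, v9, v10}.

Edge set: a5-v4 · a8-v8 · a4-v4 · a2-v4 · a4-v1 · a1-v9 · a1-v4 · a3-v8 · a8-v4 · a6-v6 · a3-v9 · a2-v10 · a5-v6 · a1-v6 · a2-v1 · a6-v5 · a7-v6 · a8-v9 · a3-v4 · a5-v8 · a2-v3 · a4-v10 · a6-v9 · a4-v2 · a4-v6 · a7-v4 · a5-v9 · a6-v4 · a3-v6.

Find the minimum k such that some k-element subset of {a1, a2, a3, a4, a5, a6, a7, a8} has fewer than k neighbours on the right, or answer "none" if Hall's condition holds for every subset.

5

Take S = {a1, a3, a5, a7, a8}. Its neighbourhood is {v4, v6, v8, v9}, so |N(S)| = 4 < |S| = 5.
Every subset of size less than 5 has at least as many neighbours as members, so 5 is the minimum.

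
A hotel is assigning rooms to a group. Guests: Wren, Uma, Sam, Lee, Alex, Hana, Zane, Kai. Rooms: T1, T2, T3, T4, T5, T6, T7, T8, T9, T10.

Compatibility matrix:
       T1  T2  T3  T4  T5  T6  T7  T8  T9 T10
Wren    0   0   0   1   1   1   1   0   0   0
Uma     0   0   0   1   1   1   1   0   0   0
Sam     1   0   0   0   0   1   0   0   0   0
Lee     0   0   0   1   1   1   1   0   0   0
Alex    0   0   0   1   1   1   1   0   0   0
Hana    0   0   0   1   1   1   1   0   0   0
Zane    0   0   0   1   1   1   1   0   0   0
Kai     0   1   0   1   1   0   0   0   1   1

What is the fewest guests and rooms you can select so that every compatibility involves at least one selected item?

6

A maximum matching has 6 edges (e.g. Wren–T5, Uma–T4, Sam–T1, Lee–T6, Alex–T7, Kai–T10).
By König's theorem the minimum vertex cover has the same size. One such cover is {Sam, Kai, T4, T5, T6, T7}.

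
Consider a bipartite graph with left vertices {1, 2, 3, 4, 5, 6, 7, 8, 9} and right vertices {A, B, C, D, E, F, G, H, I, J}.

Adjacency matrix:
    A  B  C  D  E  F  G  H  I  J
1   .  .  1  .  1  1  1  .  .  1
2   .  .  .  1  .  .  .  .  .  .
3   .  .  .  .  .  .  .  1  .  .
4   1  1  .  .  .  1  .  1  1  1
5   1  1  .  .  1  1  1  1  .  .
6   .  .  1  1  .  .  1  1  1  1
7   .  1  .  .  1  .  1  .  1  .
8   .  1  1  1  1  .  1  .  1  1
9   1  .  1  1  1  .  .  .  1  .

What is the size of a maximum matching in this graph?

For example, pair 1–F, 2–D, 3–H, 4–J, 5–E, 6–I, 7–B, 8–G, 9–A.
All 9 left vertices are matched, so no larger matching exists.

9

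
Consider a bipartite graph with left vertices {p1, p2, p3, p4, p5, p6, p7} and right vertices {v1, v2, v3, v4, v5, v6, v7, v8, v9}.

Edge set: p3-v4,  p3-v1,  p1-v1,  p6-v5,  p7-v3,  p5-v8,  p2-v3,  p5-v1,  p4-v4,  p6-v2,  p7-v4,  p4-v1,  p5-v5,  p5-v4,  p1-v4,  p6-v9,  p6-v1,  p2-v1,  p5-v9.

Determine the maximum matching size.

For example, pair p1–v4, p2–v3, p3–v1, p5–v5, p6–v2.
The set {p1, p2, p3, p4, p7} has only 3 neighbours ({v1, v3, v4}), so by Hall's theorem at most 5 of the 7 left vertices can be matched.

5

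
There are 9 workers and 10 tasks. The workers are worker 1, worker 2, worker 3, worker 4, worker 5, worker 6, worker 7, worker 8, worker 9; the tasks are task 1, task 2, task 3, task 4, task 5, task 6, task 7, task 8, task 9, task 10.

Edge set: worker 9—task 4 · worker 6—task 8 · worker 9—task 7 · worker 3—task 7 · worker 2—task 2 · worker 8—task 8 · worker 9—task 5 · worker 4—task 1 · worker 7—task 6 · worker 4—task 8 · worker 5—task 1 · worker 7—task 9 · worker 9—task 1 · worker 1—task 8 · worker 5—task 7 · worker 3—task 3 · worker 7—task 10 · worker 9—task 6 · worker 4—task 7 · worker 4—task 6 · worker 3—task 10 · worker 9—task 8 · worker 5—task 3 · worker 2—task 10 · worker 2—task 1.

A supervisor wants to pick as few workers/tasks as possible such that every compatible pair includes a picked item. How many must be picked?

7

The 7 edges worker 1–task 8, worker 2–task 2, worker 3–task 3, worker 4–task 1, worker 5–task 7, worker 7–task 6, worker 9–task 4 form a matching, so any vertex cover needs at least 7 vertices (one per matched edge).
Conversely {worker 2, worker 3, worker 4, worker 5, worker 7, worker 9, task 8} meets every edge and has exactly 7 vertices, so 7 is optimal.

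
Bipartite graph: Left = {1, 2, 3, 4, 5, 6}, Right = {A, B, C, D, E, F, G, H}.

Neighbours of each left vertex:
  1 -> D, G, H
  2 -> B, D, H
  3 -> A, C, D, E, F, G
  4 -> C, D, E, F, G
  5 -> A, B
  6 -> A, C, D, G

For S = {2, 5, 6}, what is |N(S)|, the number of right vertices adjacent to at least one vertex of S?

6

The union of neighbours of {2, 5, 6} is {A, B, C, D, G, H}, which has 6 elements.
Since |N(S)| = 6 ≥ |S| = 3, Hall's condition holds for this subset.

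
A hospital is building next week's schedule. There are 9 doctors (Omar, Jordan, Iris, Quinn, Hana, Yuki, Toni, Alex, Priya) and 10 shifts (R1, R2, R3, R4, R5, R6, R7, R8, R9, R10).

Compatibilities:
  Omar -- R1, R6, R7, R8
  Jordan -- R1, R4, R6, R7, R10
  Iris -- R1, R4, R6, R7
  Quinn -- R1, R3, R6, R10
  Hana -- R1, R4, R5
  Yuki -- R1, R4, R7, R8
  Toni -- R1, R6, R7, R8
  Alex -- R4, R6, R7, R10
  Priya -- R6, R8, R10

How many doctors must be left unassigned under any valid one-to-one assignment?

1

One maximum matching: Omar–R6, Jordan–R10, Iris–R4, Quinn–R3, Hana–R5, Yuki–R1, Toni–R8, Alex–R7.
The set {Omar, Jordan, Iris, Yuki, Toni, Alex, Priya} has only 6 neighbours ({R1, R10, R4, R6, R7, R8}), so by Hall's theorem at most 8 of the 9 doctors can be matched.
That matches 8 of the 9, leaving 1 unmatched; no matching can do better.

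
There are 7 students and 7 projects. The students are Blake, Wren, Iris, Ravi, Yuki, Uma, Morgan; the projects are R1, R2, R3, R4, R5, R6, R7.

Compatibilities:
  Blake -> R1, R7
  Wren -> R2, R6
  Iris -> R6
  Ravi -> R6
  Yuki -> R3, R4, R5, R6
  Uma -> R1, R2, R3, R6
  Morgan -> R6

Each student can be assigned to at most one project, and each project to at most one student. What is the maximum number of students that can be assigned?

5

One maximum matching: Blake–R7, Wren–R2, Iris–R6, Yuki–R4, Uma–R3.
The set {Iris, Ravi, Morgan} has only 1 neighbour ({R6}), so by Hall's theorem at most 5 of the 7 students can be matched.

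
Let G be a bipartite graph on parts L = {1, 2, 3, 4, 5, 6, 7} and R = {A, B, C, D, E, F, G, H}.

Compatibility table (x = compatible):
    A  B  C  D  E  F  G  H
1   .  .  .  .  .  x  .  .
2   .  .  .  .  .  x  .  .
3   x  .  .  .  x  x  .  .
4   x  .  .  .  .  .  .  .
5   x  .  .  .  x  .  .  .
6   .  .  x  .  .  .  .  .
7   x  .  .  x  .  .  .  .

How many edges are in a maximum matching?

5

One maximum matching: 1–F, 3–E, 4–A, 6–C, 7–D.
The set {1, 2, 3, 4, 5} has only 3 neighbours ({A, E, F}), so by Hall's theorem at most 5 of the 7 left vertices can be matched.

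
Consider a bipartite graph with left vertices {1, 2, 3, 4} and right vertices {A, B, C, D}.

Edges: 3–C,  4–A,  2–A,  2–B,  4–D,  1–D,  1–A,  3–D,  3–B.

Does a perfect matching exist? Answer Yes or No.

One maximum matching: 1→A, 2→B, 3→C, 4→D.
All 4 left vertices are covered.

Yes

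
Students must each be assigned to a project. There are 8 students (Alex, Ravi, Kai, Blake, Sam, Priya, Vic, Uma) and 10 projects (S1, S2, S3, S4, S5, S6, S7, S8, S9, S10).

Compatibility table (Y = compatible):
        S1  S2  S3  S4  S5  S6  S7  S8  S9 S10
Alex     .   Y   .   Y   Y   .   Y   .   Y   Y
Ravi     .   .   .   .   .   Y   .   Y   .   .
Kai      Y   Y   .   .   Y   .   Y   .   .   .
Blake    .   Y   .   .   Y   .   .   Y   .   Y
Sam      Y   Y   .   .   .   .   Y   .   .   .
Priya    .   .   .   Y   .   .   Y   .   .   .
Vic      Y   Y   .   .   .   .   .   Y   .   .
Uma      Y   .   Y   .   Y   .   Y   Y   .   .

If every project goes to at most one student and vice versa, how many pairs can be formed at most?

8

A valid assignment of size 8: Alex–S2, Ravi–S6, Kai–S5, Blake–S10, Sam–S1, Priya–S4, Vic–S8, Uma–S7.
All 8 students are matched, so no larger matching exists.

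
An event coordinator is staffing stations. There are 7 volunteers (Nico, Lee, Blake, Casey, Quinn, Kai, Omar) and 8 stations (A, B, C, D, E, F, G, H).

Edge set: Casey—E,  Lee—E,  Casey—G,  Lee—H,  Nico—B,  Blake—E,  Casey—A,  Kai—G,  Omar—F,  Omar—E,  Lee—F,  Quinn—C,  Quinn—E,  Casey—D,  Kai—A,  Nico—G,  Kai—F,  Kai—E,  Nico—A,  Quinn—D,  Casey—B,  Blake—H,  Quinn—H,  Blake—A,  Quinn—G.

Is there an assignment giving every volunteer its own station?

For example, pair Nico–B, Lee–F, Blake–A, Casey–D, Quinn–H, Kai–G, Omar–E.
All 7 volunteers are covered.

Yes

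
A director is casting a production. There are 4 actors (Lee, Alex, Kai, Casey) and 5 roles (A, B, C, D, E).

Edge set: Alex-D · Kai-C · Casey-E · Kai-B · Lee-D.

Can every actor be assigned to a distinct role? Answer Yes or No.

No

The set {Lee, Alex} has only 1 neighbour ({D}), so by Hall's theorem at most 3 of the 4 actors can be matched.
Hence no matching covers every actor.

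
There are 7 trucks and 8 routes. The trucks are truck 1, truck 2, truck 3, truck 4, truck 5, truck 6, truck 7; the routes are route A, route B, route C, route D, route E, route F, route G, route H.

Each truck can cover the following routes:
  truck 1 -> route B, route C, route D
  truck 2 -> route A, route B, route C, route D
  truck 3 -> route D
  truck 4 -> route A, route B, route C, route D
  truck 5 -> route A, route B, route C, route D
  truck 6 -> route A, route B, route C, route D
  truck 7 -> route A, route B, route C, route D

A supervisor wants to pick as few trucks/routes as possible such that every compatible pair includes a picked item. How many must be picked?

4

A maximum matching has 4 edges (e.g. truck 1–route C, truck 2–route A, truck 3–route D, truck 4–route B).
By König's theorem the minimum vertex cover has the same size. One such cover is {route A, route B, route C, route D}.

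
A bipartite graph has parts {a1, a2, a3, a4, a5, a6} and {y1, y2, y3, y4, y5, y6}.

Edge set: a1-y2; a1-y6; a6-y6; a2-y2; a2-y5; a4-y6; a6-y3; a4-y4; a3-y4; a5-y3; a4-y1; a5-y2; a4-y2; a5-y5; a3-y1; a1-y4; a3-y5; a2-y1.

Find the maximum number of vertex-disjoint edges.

6

One maximum matching: a1–y4, a2–y1, a3–y5, a4–y6, a5–y2, a6–y3.
This saturates every left vertex, so 6 is the maximum.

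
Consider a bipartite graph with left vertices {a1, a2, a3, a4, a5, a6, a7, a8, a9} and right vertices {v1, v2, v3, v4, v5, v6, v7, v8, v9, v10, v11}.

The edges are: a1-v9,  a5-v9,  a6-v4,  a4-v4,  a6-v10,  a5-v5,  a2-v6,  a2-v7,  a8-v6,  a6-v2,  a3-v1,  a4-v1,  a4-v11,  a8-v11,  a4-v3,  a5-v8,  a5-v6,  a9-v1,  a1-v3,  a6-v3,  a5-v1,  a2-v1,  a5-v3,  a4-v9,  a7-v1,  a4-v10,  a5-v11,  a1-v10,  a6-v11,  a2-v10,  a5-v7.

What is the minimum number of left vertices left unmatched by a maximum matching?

A valid assignment of size 7: a1–v3, a2–v7, a3–v1, a4–v11, a5–v8, a6–v10, a8–v6.
The set {a3, a7, a9} has only 1 neighbour ({v1}), so by Hall's theorem at most 7 of the 9 left vertices can be matched.
That matches 7 of the 9, leaving 2 unmatched; no matching can do better.

2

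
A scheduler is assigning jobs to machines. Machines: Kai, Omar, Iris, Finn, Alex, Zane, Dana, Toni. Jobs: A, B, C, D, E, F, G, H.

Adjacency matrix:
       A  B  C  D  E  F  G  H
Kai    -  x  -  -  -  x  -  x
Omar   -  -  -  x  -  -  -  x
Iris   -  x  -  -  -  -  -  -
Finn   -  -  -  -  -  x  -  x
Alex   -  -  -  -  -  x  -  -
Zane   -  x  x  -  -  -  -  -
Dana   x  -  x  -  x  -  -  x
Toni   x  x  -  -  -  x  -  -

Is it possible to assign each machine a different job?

No

The set {Kai, Iris, Finn, Alex} has only 3 neighbours ({B, F, H}), so by Hall's theorem at most 7 of the 8 machines can be matched.
Hence no matching covers every machine.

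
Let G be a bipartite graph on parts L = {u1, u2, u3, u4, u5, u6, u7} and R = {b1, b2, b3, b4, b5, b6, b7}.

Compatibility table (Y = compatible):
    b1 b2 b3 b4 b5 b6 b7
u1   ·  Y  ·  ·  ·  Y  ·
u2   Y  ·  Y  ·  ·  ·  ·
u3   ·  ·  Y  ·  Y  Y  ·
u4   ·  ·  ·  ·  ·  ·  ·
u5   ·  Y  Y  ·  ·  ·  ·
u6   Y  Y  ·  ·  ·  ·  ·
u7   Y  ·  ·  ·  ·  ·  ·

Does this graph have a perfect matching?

The set {u2, u4, u5, u6, u7} has only 3 neighbours ({b1, b2, b3}), so by Hall's theorem at most 5 of the 7 left vertices can be matched.
Hence no matching covers every left vertex.

No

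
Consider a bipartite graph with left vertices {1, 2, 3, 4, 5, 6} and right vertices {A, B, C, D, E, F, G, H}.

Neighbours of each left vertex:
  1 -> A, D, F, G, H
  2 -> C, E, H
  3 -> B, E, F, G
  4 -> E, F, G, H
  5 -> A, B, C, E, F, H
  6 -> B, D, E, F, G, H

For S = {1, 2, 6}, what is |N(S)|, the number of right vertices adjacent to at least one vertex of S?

8

The union of neighbours of {1, 2, 6} is {A, B, C, D, E, F, G, H}, which has 8 elements.
Since |N(S)| = 8 ≥ |S| = 3, Hall's condition holds for this subset.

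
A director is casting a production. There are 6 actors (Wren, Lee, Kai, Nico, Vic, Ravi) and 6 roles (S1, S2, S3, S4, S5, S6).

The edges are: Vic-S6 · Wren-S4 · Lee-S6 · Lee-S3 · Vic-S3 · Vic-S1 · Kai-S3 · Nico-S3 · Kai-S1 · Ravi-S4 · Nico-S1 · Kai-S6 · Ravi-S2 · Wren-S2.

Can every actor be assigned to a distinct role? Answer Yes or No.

No

The set {Lee, Kai, Nico, Vic} has only 3 neighbours ({S1, S3, S6}), so by Hall's theorem at most 5 of the 6 actors can be matched.
Hence no matching covers every actor.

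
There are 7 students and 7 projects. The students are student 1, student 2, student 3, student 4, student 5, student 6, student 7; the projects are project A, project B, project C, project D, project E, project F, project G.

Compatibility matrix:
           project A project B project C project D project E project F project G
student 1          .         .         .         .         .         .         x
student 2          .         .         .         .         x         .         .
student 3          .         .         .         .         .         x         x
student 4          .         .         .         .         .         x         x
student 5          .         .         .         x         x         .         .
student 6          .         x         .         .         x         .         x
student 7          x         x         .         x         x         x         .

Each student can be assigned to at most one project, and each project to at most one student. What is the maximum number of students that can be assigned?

6

One maximum matching: student 1-project G, student 2-project E, student 3-project F, student 5-project D, student 6-project B, student 7-project A.
The set {student 1, student 3, student 4} has only 2 neighbours ({project F, project G}), so by Hall's theorem at most 6 of the 7 students can be matched.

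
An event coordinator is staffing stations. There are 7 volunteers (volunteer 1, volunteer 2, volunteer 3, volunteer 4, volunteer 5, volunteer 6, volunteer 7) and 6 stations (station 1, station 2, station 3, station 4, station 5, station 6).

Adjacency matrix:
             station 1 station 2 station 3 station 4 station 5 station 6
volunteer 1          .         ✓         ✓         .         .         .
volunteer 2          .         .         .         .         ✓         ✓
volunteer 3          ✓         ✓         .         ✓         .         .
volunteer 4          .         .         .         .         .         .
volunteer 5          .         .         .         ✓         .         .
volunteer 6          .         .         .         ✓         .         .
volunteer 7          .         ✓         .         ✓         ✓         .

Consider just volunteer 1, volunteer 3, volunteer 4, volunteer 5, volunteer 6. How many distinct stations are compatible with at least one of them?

4

The union of neighbours of {volunteer 1, volunteer 3, volunteer 4, volunteer 5, volunteer 6} is {station 1, station 2, station 3, station 4}, which has 4 elements.
Since |N(S)| = 4 < |S| = 5, Hall's condition fails for this subset.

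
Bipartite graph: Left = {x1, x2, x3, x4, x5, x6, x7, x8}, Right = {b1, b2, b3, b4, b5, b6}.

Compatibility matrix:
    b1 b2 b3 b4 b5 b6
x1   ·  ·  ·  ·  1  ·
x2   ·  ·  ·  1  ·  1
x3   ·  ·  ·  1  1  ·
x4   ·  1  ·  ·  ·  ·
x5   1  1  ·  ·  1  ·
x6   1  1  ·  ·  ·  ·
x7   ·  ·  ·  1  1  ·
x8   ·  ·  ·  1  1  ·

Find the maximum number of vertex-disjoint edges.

5

One maximum matching: x1-b5, x2-b6, x3-b4, x4-b2, x5-b1.
The set {x1, x3, x4, x5, x6, x7, x8} has only 4 neighbours ({b1, b2, b4, b5}), so by Hall's theorem at most 5 of the 8 left vertices can be matched.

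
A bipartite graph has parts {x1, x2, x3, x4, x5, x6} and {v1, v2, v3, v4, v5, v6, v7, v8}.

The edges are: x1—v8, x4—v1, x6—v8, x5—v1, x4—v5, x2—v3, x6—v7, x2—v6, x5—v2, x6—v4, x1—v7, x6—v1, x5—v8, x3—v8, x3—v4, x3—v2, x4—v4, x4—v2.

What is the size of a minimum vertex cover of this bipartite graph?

6

A maximum matching has 6 edges (e.g. x1–v8, x2–v6, x3–v4, x4–v1, x5–v2, x6–v7).
By König's theorem the minimum vertex cover has the same size. One such cover is {x1, x2, x3, x4, x5, x6}.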